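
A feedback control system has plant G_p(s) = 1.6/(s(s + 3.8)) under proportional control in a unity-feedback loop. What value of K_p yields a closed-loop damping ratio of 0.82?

K_p = 3.36

Closed-loop characteristic equation: s² + 3.8s + K_p·1.6 = 0.
So ω_n = √(1.6K_p) and 2ζω_n = 3.8, giving ζ = 3.8/(2√(1.6K_p)).
Setting ζ = 0.82: √(1.6K_p) = 3.8/(2·0.82) = 2.317, so K_p = 5.369/1.6 = 3.36.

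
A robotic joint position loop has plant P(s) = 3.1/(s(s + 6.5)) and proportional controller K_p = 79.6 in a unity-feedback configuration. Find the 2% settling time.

From 1 + K_pP(s) = 0: s² + 6.5s + 246.8 = 0 ⇒ ω_n = 15.71, ζ = 0.2069.
2% settling time T_s ≈ 4/(ζω_n) = 4/3.25 = 1.23 s.

T_s ≈ 1.23 s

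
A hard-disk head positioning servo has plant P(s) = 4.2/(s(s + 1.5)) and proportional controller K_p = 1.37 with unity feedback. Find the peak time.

T_p = 1.38 s

Closed-loop characteristic equation: s² + 1.5s + 5.754 = 0, so ω_n = 2.399 rad/s and ζ = 1.5/(2·2.399) = 0.3127.
Damped frequency ω_d = ω_n√(1−ζ²) = 2.278 rad/s, so peak time T_p = π/ω_d = 1.38 s.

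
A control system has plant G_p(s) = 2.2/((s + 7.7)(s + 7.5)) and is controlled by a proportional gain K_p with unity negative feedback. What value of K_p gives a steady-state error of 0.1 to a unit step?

The loop is type 0, so e_ss(step) = 1/(1 + K_pos) with K_pos = K_p·G_p(0).
G_p(0) = 0.0381. Require 1/(1 + K_p·0.0381) = 0.1, so 1 + 0.0381·K_p = 10.
K_p = (10 − 1)/0.0381 = 236.

K_p = 236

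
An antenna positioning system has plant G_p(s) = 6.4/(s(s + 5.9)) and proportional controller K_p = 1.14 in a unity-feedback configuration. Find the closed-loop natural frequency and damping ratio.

1 + K_p·G_p(s) = 0 gives s² + 5.9s + 7.296 = 0.
Matching s² + 2ζω_n s + ω_n²: ω_n = √7.296 = 2.701 rad/s and 2ζω_n = 5.9, so ζ = 5.9/(2·2.701) = 1.09.

ω_n = 2.7 rad/s, ζ = 1.09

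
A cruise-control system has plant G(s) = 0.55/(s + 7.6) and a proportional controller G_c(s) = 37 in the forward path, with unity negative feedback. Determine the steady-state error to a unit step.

The loop is type 0. Static position error constant K_pos = G_c(0)·G(0) = 37·0.07237 = 2.678.
Steady-state error to a unit step: e_ss = 1/(1+K_pos) = 1/3.678 = 0.272.

0.272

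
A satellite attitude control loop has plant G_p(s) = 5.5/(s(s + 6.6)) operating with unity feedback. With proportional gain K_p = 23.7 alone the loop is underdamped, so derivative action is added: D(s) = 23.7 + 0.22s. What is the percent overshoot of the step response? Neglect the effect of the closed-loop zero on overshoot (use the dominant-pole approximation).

31.9%

Forward path: (23.7 + 0.22s)·5.5/(s(s+6.6)). The closed-loop characteristic equation is s² + (6.6 + 5.5·0.22)s + 5.5·23.7 = 0.
That is s² + 7.81s + 130.3 = 0, so ω_n = 11.42 rad/s and ζ = 7.81/(2·11.42) = 0.342.
%OS = 100·exp(−πζ/√(1−ζ²)) = 31.9%.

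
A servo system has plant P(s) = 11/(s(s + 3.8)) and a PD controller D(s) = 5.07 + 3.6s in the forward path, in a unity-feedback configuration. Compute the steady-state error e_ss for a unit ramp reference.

0.0681

The loop has one pole at the origin (type 1). Velocity error constant K_v = lim_{s→0} s·D(s)P(s) = 5.07·11/3.8 = 14.68.
Steady-state error to a unit ramp: e_ss = 1/K_v = 0.0681.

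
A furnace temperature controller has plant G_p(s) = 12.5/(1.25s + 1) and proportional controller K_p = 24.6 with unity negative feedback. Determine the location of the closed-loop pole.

s = -246.8

Closed loop: T(s) = K_p·G_p/(1+K_p·G_p) = 307.5/(1.25s + 1 + 307.5), with pole at s = −(1 + 307.5)/1.25 = −246.8.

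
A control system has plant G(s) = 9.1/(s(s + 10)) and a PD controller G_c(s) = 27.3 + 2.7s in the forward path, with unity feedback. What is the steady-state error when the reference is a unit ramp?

0.0403

The loop has one pole at the origin (type 1). Velocity error constant K_v = lim_{s→0} s·G_c(s)G(s) = 27.3·9.1/10 = 24.84.
Steady-state error to a unit ramp: e_ss = 1/K_v = 0.0403.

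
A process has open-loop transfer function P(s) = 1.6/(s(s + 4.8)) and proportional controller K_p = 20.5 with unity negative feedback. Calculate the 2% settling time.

T_s ≈ 1.67 s

Closed-loop characteristic equation: s² + 4.8s + 32.8 = 0, so ω_n = 5.727 rad/s and ζ = 4.8/(2·5.727) = 0.4191.
2% settling time T_s ≈ 4/(ζω_n) = 4/2.4 = 1.67 s.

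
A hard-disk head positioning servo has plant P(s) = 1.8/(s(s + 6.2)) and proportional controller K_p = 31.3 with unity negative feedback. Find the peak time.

The closed-loop denominator s² + 6.2s + 56.34 gives ω_n = √56.34 = 7.506 and ζ = 6.2/(2ω_n) = 0.413.
Damped frequency ω_d = ω_n√(1−ζ²) = 6.836 rad/s, so peak time T_p = π/ω_d = 0.46 s.

T_p = 0.46 s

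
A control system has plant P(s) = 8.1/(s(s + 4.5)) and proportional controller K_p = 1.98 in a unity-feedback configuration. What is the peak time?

The closed-loop denominator s² + 4.5s + 16.04 gives ω_n = √16.04 = 4.005 and ζ = 4.5/(2ω_n) = 0.5618.
Damped frequency ω_d = ω_n√(1−ζ²) = 3.313 rad/s, so peak time T_p = π/ω_d = 0.948 s.

T_p = 0.948 s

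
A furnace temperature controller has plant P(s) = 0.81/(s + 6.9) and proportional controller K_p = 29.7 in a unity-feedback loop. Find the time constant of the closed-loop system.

Closed-loop transfer function: T(s) = K_p·P(s)/(1 + K_p·P(s)) = 24.06/(s + 6.9 + 24.06) = 24.06/(s + 30.96).
Time constant τ = 1/30.96 = 0.0323 s.

τ = 0.0323 s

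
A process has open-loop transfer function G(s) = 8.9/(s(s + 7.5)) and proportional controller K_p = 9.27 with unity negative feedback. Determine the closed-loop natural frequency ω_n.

ω_n = 9.08 rad/s

1 + K_p·G(s) = 0 gives s² + 7.5s + 82.5 = 0.
Matching s² + 2ζω_n s + ω_n²: ω_n = √82.5 = 9.083 rad/s and 2ζω_n = 7.5, so ζ = 7.5/(2·9.083) = 0.413.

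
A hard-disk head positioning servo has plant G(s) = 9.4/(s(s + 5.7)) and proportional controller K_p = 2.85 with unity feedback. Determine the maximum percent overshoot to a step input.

12.6%

From 1 + K_pG(s) = 0: s² + 5.7s + 26.79 = 0 ⇒ ω_n = 5.176, ζ = 0.5506.
%OS = 100·exp(−πζ/√(1−ζ²)) = 100·exp(−π·0.5506/√0.6968) = 12.6%.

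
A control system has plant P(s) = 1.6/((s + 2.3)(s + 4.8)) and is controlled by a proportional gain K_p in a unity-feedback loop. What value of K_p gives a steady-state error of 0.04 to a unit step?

K_p = 166

For a type-0 loop with proportional control, e_ss = 1/(1 + K_p·P(0)).
P(0) = 0.1449. Require 1/(1 + K_p·0.1449) = 0.04, so 1 + 0.1449·K_p = 25.
K_p = (25 − 1)/0.1449 = 166.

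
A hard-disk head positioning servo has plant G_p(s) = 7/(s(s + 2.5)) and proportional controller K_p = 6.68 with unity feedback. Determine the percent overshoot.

55.8%

The closed-loop denominator s² + 2.5s + 46.76 gives ω_n = √46.76 = 6.838 and ζ = 2.5/(2ω_n) = 0.1828.
%OS = 100·exp(−πζ/√(1−ζ²)) = 100·exp(−π·0.1828/√0.9666) = 55.8%.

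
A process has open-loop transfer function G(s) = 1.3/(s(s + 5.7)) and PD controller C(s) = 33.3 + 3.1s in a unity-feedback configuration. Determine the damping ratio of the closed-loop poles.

Forward path: (33.3 + 3.1s)·1.3/(s(s+5.7)). The closed-loop characteristic equation is s² + (5.7 + 1.3·3.1)s + 1.3·33.3 = 0.
That is s² + 9.73s + 43.29 = 0, so ω_n = 6.58 rad/s and ζ = 9.73/(2·6.58) = 0.7394.

ζ = 0.739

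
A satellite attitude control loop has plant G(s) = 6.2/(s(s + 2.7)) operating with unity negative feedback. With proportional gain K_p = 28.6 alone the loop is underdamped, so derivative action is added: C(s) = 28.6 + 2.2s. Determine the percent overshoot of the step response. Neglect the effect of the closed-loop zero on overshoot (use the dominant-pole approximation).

8.71%

Forward path: (28.6 + 2.2s)·6.2/(s(s+2.7)). The closed-loop characteristic equation is s² + (2.7 + 6.2·2.2)s + 6.2·28.6 = 0.
That is s² + 16.34s + 177.3 = 0, so ω_n = 13.32 rad/s and ζ = 16.34/(2·13.32) = 0.6135.
%OS = 100·exp(−πζ/√(1−ζ²)) = 8.71%.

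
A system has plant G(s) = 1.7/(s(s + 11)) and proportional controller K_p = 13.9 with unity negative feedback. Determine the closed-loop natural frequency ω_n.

The closed-loop denominator is s(s+11) + 13.9·1.7 = s² + 11s + 23.63.
So ω_n² = 23.63 ⇒ ω_n = 4.861 rad/s, and ζ = 11/(2ω_n) = 1.13.

ω_n = 4.86 rad/s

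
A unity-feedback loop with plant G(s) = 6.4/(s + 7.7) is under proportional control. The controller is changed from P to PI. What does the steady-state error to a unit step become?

0

The integrator makes K_pos = lim_{s→0} C(s)G(s) infinite, so e_ss = 1/(1+K_pos) = 0.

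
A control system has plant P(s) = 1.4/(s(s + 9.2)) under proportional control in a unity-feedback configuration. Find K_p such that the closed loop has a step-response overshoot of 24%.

From %OS = 100·exp(−πζ/√(1−ζ²)) = 24%, ζ = −ln(0.24)/√(π²+ln²(0.24)) = 0.4136.
Characteristic equation s² + 9.2s + 1.4K_p = 0 gives ζ = 9.2/(2√(1.4K_p)).
Setting ζ = 0.4136: √(1.4K_p) = 9.2/(2·0.4136) = 11.12, so K_p = 123.7/1.4 = 88.4.

K_p = 88.4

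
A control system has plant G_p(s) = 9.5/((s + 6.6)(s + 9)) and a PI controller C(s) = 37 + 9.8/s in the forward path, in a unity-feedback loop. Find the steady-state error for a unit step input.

0

The open loop C(s)G_p(s) has a pole at the origin (type 1), so the static position error constant is infinite and e_ss = 1/(1+∞) = 0.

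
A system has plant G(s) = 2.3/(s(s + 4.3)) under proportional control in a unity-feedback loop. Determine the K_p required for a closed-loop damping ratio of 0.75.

K_p = 3.57

Closed-loop characteristic equation: s² + 4.3s + K_p·2.3 = 0.
So ω_n = √(2.3K_p) and 2ζω_n = 4.3, giving ζ = 4.3/(2√(2.3K_p)).
Setting ζ = 0.75: √(2.3K_p) = 4.3/(2·0.75) = 2.867, so K_p = 8.218/2.3 = 3.57.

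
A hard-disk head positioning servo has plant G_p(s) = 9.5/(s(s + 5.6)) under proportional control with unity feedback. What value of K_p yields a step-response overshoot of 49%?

From %OS = 100·exp(−πζ/√(1−ζ²)) = 49%, ζ = −ln(0.49)/√(π²+ln²(0.49)) = 0.2214.
Characteristic equation s² + 5.6s + 9.5K_p = 0 gives ζ = 5.6/(2√(9.5K_p)).
Setting ζ = 0.2214: √(9.5K_p) = 5.6/(2·0.2214) = 12.65, so K_p = 159.9/9.5 = 16.8.

K_p = 16.8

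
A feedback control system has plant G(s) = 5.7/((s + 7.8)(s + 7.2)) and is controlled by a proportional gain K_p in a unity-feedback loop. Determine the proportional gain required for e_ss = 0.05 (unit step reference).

K_p = 187

The loop is type 0, so e_ss(step) = 1/(1 + K_pos) with K_pos = K_p·G(0).
G(0) = 0.1015. Require 1/(1 + K_p·0.1015) = 0.05, so 1 + 0.1015·K_p = 20.
K_p = (20 − 1)/0.1015 = 187.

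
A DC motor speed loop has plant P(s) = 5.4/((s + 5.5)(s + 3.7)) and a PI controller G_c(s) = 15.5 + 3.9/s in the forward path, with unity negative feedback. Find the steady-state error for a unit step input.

The open loop G_c(s)P(s) has a pole at the origin (type 1), so the static position error constant is infinite and e_ss = 1/(1+∞) = 0.

0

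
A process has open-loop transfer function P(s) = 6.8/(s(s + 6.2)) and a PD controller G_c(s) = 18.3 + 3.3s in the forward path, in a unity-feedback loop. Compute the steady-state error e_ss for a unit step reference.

The open loop G_c(s)P(s) has a pole at the origin (type 1), so the static position error constant is infinite and e_ss = 1/(1+∞) = 0.

0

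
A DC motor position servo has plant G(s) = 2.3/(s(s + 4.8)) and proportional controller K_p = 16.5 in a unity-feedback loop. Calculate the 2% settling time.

From 1 + K_pG(s) = 0: s² + 4.8s + 37.95 = 0 ⇒ ω_n = 6.16, ζ = 0.3896.
2% settling time T_s ≈ 4/(ζω_n) = 4/2.4 = 1.67 s.

T_s ≈ 1.67 s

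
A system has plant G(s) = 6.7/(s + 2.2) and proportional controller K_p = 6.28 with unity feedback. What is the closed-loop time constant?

τ = 0.0226 s

Closed-loop transfer function: T(s) = K_p·G(s)/(1 + K_p·G(s)) = 42.08/(s + 2.2 + 42.08) = 42.08/(s + 44.28).
Time constant τ = 1/44.28 = 0.0226 s.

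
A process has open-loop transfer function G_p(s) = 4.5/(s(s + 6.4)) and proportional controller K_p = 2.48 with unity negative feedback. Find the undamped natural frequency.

ω_n = 3.34 rad/s

With unity feedback the closed-loop characteristic equation is s² + 6.4s + 2.48·4.5 = s² + 6.4s + 11.16 = 0.
So ω_n² = 11.16 ⇒ ω_n = 3.341 rad/s, and ζ = 6.4/(2ω_n) = 0.958.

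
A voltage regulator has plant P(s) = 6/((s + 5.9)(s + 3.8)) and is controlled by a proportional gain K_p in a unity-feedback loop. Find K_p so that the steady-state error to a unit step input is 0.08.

The loop is type 0, so e_ss(step) = 1/(1 + K_pos) with K_pos = K_p·P(0).
P(0) = 0.2676. Require 1/(1 + K_p·0.2676) = 0.08, so 1 + 0.2676·K_p = 12.5.
K_p = (12.5 − 1)/0.2676 = 43.

K_p = 43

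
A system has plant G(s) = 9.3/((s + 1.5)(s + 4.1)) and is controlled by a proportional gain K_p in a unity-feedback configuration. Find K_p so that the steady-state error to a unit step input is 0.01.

K_p = 65.5

For a type-0 loop with proportional control, e_ss = 1/(1 + K_p·G(0)).
G(0) = 1.512. Require 1/(1 + K_p·1.512) = 0.01, so 1 + 1.512·K_p = 100.
K_p = (100 − 1)/1.512 = 65.5.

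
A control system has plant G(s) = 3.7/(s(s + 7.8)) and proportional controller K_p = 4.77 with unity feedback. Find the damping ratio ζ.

ζ = 0.928

With unity feedback the closed-loop characteristic equation is s² + 7.8s + 4.77·3.7 = s² + 7.8s + 17.65 = 0.
So ω_n² = 17.65 ⇒ ω_n = 4.201 rad/s, and ζ = 7.8/(2ω_n) = 0.928.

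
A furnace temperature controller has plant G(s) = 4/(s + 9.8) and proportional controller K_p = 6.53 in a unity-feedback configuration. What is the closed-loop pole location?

s = -35.92

Closed-loop transfer function: T(s) = K_p·G(s)/(1 + K_p·G(s)) = 26.12/(s + 9.8 + 26.12) = 26.12/(s + 35.92).
The closed-loop pole is at s = −35.92.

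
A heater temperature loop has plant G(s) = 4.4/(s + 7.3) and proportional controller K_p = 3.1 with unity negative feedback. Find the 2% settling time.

T_s ≈ 0.191 s

Closed-loop transfer function: T(s) = K_p·G(s)/(1 + K_p·G(s)) = 13.64/(s + 7.3 + 13.64) = 13.64/(s + 20.94).
Time constant τ = 1/20.94 = 0.04776 s, so the 2% settling time is about 4τ = 0.191 s.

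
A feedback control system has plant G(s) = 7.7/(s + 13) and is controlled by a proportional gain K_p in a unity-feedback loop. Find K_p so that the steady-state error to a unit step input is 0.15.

K_p = 9.57

The loop is type 0, so e_ss(step) = 1/(1 + K_pos) with K_pos = K_p·G(0).
G(0) = 0.5923. Require 1/(1 + K_p·0.5923) = 0.15, so 1 + 0.5923·K_p = 6.667.
K_p = (6.667 − 1)/0.5923 = 9.57.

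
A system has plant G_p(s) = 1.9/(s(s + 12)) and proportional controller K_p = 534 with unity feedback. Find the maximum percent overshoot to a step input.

The closed-loop denominator s² + 12s + 1015 gives ω_n = √1015 = 31.85 and ζ = 12/(2ω_n) = 0.1884.
%OS = 100·exp(−πζ/√(1−ζ²)) = 100·exp(−π·0.1884/√0.9645) = 54.7%.

54.7%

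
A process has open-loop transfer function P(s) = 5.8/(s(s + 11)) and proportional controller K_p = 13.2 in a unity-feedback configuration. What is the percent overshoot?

7.89%

The closed-loop denominator s² + 11s + 76.56 gives ω_n = √76.56 = 8.75 and ζ = 11/(2ω_n) = 0.6286.
%OS = 100·exp(−πζ/√(1−ζ²)) = 100·exp(−π·0.6286/√0.6049) = 7.89%.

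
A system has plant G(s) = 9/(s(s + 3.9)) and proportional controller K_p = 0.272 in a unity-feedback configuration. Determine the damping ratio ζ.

The closed-loop denominator is s(s+3.9) + 0.272·9 = s² + 3.9s + 2.448.
Matching s² + 2ζω_n s + ω_n²: ω_n = √2.448 = 1.565 rad/s and 2ζω_n = 3.9, so ζ = 3.9/(2·1.565) = 1.25.

ζ = 1.25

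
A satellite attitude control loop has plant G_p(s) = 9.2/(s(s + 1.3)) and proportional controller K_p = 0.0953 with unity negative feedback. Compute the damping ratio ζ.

The closed-loop denominator is s(s+1.3) + 0.0953·9.2 = s² + 1.3s + 0.8768.
Matching s² + 2ζω_n s + ω_n²: ω_n = √0.8768 = 0.9364 rad/s and 2ζω_n = 1.3, so ζ = 1.3/(2·0.9364) = 0.694.

ζ = 0.694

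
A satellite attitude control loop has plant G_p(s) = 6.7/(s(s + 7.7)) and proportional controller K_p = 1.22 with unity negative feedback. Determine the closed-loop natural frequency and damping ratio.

ω_n = 2.86 rad/s, ζ = 1.35

1 + K_p·G_p(s) = 0 gives s² + 7.7s + 8.174 = 0.
So ω_n² = 8.174 ⇒ ω_n = 2.859 rad/s, and ζ = 7.7/(2ω_n) = 1.35.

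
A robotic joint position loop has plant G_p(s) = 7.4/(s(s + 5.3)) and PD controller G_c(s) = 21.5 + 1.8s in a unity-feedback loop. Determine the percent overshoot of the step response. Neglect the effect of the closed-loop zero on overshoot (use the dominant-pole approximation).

3.22%

Forward path: (21.5 + 1.8s)·7.4/(s(s+5.3)). The closed-loop characteristic equation is s² + (5.3 + 7.4·1.8)s + 7.4·21.5 = 0.
That is s² + 18.62s + 159.1 = 0, so ω_n = 12.61 rad/s and ζ = 18.62/(2·12.61) = 0.7381.
%OS = 100·exp(−πζ/√(1−ζ²)) = 3.22%.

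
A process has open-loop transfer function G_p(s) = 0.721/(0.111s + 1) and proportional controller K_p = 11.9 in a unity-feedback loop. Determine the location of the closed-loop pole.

s = -86.31

Closed loop: T(s) = K_p·G_p/(1+K_p·G_p) = 8.58/(0.111s + 1 + 8.58), with pole at s = −(1 + 8.58)/0.111 = −86.31.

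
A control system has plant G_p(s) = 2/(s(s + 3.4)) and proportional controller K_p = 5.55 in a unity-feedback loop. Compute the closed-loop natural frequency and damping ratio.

The closed-loop denominator is s(s+3.4) + 5.55·2 = s² + 3.4s + 11.1.
Matching s² + 2ζω_n s + ω_n²: ω_n = √11.1 = 3.332 rad/s and 2ζω_n = 3.4, so ζ = 3.4/(2·3.332) = 0.51.

ω_n = 3.33 rad/s, ζ = 0.51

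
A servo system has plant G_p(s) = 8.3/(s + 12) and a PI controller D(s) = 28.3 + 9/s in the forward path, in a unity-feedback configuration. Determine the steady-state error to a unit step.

The open loop D(s)G_p(s) has a pole at the origin (type 1), so the static position error constant is infinite and e_ss = 1/(1+∞) = 0.

0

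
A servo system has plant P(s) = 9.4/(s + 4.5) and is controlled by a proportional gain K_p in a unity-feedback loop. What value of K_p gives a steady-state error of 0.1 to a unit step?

K_p = 4.31

Steady-state error for a unit step on this type-0 loop is 1/(1 + K_p·P(0)).
P(0) = 2.089. Require 1/(1 + K_p·2.089) = 0.1, so 1 + 2.089·K_p = 10.
K_p = (10 − 1)/2.089 = 4.31.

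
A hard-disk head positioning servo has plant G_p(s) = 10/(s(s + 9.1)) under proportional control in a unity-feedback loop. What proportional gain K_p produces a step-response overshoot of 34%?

K_p = 19.6

From %OS = 100·exp(−πζ/√(1−ζ²)) = 34%, ζ = −ln(0.34)/√(π²+ln²(0.34)) = 0.3248.
Characteristic equation s² + 9.1s + 10K_p = 0 gives ζ = 9.1/(2√(10K_p)).
Setting ζ = 0.3248: √(10K_p) = 9.1/(2·0.3248) = 14.01, so K_p = 196.3/10 = 19.6.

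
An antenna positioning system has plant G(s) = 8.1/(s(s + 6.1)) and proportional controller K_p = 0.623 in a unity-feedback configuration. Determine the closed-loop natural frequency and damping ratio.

The closed-loop denominator is s(s+6.1) + 0.623·8.1 = s² + 6.1s + 5.046.
So ω_n² = 5.046 ⇒ ω_n = 2.246 rad/s, and ζ = 6.1/(2ω_n) = 1.36.

ω_n = 2.25 rad/s, ζ = 1.36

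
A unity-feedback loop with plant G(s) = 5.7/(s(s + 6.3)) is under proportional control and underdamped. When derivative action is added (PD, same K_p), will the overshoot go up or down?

With PD the characteristic equation becomes s² + (a + K·K_d)s + K·K_p = 0; the damping term grows, ζ rises, overshoot falls.

decrease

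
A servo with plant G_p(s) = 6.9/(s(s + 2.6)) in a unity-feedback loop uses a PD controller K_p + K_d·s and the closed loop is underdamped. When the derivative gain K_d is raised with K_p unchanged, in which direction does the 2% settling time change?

Characteristic equation s² + (2.6 + 6.9K_d)s + 6.9K_p = 0: raising K_d increases ζω_n = (2.6+6.9K_d)/2 while the loop stays underdamped, so T_s ≈ 4/(ζω_n) decreases.

decrease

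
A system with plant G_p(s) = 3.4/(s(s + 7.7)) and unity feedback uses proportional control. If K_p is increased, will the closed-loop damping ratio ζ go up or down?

ζ = 7.7/(2√(3.4K_p)); increasing K_p raises the denominator, so ζ falls.

decrease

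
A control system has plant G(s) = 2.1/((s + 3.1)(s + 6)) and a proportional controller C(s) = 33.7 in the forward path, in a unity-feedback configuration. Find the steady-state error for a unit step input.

0.208

The loop is type 0. Static position error constant K_pos = C(0)·G(0) = 33.7·0.1129 = 3.805.
Steady-state error to a unit step: e_ss = 1/(1+K_pos) = 1/4.805 = 0.208.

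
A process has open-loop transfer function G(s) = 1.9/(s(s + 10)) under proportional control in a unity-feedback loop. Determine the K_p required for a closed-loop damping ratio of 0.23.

Closed-loop characteristic equation: s² + 10s + K_p·1.9 = 0.
So ω_n = √(1.9K_p) and 2ζω_n = 10, giving ζ = 10/(2√(1.9K_p)).
Setting ζ = 0.23: √(1.9K_p) = 10/(2·0.23) = 21.74, so K_p = 472.6/1.9 = 249.

K_p = 249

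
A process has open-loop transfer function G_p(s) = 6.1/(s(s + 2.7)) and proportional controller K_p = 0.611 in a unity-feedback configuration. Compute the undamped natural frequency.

ω_n = 1.93 rad/s

With unity feedback the closed-loop characteristic equation is s² + 2.7s + 0.611·6.1 = s² + 2.7s + 3.727 = 0.
So ω_n² = 3.727 ⇒ ω_n = 1.931 rad/s, and ζ = 2.7/(2ω_n) = 0.699.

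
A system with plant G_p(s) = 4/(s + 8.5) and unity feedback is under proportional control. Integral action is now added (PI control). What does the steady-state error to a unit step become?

0

The integrator makes K_pos = lim_{s→0} C(s)G(s) infinite, so e_ss = 1/(1+K_pos) = 0.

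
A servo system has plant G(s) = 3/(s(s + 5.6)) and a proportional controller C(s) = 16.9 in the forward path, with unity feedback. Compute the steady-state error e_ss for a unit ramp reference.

0.11

The loop has one pole at the origin (type 1). Velocity error constant K_v = lim_{s→0} s·C(s)G(s) = 16.9·3/5.6 = 9.054.
Steady-state error to a unit ramp: e_ss = 1/K_v = 0.11.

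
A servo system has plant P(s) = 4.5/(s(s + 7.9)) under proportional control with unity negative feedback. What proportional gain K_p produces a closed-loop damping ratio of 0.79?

K_p = 5.56

Closed-loop characteristic equation: s² + 7.9s + K_p·4.5 = 0.
So ω_n = √(4.5K_p) and 2ζω_n = 7.9, giving ζ = 7.9/(2√(4.5K_p)).
Setting ζ = 0.79: √(4.5K_p) = 7.9/(2·0.79) = 5, so K_p = 25/4.5 = 5.56.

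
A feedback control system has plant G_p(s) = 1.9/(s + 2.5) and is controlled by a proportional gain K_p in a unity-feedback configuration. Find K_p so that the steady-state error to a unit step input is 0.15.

For a type-0 loop with proportional control, e_ss = 1/(1 + K_p·G_p(0)).
G_p(0) = 0.76. Require 1/(1 + K_p·0.76) = 0.15, so 1 + 0.76·K_p = 6.667.
K_p = (6.667 − 1)/0.76 = 7.46.

K_p = 7.46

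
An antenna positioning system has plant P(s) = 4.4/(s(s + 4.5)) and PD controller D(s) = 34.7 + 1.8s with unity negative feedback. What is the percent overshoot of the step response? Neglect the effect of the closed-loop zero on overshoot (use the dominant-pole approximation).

Forward path: (34.7 + 1.8s)·4.4/(s(s+4.5)). The closed-loop characteristic equation is s² + (4.5 + 4.4·1.8)s + 4.4·34.7 = 0.
That is s² + 12.42s + 152.7 = 0, so ω_n = 12.36 rad/s and ζ = 12.42/(2·12.36) = 0.5026.
%OS = 100·exp(−πζ/√(1−ζ²)) = 16.1%.

16.1%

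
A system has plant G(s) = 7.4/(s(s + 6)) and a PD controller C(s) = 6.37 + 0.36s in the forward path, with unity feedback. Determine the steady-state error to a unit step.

0

The open loop C(s)G(s) has a pole at the origin (type 1), so the static position error constant is infinite and e_ss = 1/(1+∞) = 0.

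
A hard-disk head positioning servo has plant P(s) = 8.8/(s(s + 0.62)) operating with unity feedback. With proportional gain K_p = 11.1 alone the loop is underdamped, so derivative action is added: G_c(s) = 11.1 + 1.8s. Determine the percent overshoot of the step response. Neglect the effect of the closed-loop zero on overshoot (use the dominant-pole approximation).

0.887%

Forward path: (11.1 + 1.8s)·8.8/(s(s+0.62)). The closed-loop characteristic equation is s² + (0.62 + 8.8·1.8)s + 8.8·11.1 = 0.
That is s² + 16.46s + 97.68 = 0, so ω_n = 9.883 rad/s and ζ = 16.46/(2·9.883) = 0.8327.
%OS = 100·exp(−πζ/√(1−ζ²)) = 0.887%.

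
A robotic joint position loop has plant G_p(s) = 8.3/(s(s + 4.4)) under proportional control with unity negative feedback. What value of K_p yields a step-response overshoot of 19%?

K_p = 2.67

From %OS = 100·exp(−πζ/√(1−ζ²)) = 19%, ζ = −ln(0.19)/√(π²+ln²(0.19)) = 0.4673.
Characteristic equation s² + 4.4s + 8.3K_p = 0 gives ζ = 4.4/(2√(8.3K_p)).
Setting ζ = 0.4673: √(8.3K_p) = 4.4/(2·0.4673) = 4.707, so K_p = 22.16/8.3 = 2.67.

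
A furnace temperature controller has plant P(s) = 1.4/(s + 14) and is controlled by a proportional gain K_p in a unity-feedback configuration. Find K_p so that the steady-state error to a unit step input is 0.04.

K_p = 240

The loop is type 0, so e_ss(step) = 1/(1 + K_pos) with K_pos = K_p·P(0).
P(0) = 0.1. Require 1/(1 + K_p·0.1) = 0.04, so 1 + 0.1·K_p = 25.
K_p = (25 − 1)/0.1 = 240.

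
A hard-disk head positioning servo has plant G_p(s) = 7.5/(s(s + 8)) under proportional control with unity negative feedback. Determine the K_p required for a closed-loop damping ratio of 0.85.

Closed-loop characteristic equation: s² + 8s + K_p·7.5 = 0.
So ω_n = √(7.5K_p) and 2ζω_n = 8, giving ζ = 8/(2√(7.5K_p)).
Setting ζ = 0.85: √(7.5K_p) = 8/(2·0.85) = 4.706, so K_p = 22.15/7.5 = 2.95.

K_p = 2.95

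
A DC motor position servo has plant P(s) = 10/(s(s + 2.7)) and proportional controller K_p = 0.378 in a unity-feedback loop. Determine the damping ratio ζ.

ζ = 0.694

With unity feedback the closed-loop characteristic equation is s² + 2.7s + 0.378·10 = s² + 2.7s + 3.78 = 0.
So ω_n² = 3.78 ⇒ ω_n = 1.944 rad/s, and ζ = 2.7/(2ω_n) = 0.694.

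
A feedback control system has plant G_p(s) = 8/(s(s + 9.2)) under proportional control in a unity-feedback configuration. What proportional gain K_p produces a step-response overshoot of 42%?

K_p = 37.3

From %OS = 100·exp(−πζ/√(1−ζ²)) = 42%, ζ = −ln(0.42)/√(π²+ln²(0.42)) = 0.2662.
Characteristic equation s² + 9.2s + 8K_p = 0 gives ζ = 9.2/(2√(8K_p)).
Setting ζ = 0.2662: √(8K_p) = 9.2/(2·0.2662) = 17.28, so K_p = 298.7/8 = 37.3.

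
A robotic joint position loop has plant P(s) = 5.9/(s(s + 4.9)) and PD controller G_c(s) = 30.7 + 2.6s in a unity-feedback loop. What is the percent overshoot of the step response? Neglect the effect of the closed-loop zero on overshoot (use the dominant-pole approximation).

2.78%

Forward path: (30.7 + 2.6s)·5.9/(s(s+4.9)). The closed-loop characteristic equation is s² + (4.9 + 5.9·2.6)s + 5.9·30.7 = 0.
That is s² + 20.24s + 181.1 = 0, so ω_n = 13.46 rad/s and ζ = 20.24/(2·13.46) = 0.7519.
%OS = 100·exp(−πζ/√(1−ζ²)) = 2.78%.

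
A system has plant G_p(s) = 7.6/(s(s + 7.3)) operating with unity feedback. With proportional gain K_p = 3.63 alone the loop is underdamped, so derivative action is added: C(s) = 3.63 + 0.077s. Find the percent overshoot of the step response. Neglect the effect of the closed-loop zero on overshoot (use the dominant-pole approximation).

2.82%

Forward path: (3.63 + 0.077s)·7.6/(s(s+7.3)). The closed-loop characteristic equation is s² + (7.3 + 7.6·0.077)s + 7.6·3.63 = 0.
That is s² + 7.885s + 27.59 = 0, so ω_n = 5.252 rad/s and ζ = 7.885/(2·5.252) = 0.7506.
%OS = 100·exp(−πζ/√(1−ζ²)) = 2.82%.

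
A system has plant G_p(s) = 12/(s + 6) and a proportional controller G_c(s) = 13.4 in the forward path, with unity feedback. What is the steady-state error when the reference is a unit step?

The loop is type 0. Static position error constant K_pos = G_c(0)·G_p(0) = 13.4·2 = 26.8.
Steady-state error to a unit step: e_ss = 1/(1+K_pos) = 1/27.8 = 0.036.

0.036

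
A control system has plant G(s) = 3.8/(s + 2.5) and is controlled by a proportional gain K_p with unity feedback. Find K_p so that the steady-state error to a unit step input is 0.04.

For a type-0 loop with proportional control, e_ss = 1/(1 + K_p·G(0)).
G(0) = 1.52. Require 1/(1 + K_p·1.52) = 0.04, so 1 + 1.52·K_p = 25.
K_p = (25 − 1)/1.52 = 15.8.

K_p = 15.8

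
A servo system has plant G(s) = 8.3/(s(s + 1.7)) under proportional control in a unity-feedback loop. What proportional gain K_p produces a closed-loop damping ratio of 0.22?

Closed-loop characteristic equation: s² + 1.7s + K_p·8.3 = 0.
So ω_n = √(8.3K_p) and 2ζω_n = 1.7, giving ζ = 1.7/(2√(8.3K_p)).
Setting ζ = 0.22: √(8.3K_p) = 1.7/(2·0.22) = 3.864, so K_p = 14.93/8.3 = 1.8.

K_p = 1.8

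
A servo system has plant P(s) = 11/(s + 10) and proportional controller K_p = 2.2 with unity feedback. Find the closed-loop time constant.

Closed-loop transfer function: T(s) = K_p·P(s)/(1 + K_p·P(s)) = 24.2/(s + 10 + 24.2) = 24.2/(s + 34.2).
Time constant τ = 1/34.2 = 0.0292 s.

τ = 0.0292 s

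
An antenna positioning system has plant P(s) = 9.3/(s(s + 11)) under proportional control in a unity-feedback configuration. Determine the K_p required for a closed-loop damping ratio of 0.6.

K_p = 9.04

Closed-loop characteristic equation: s² + 11s + K_p·9.3 = 0.
So ω_n = √(9.3K_p) and 2ζω_n = 11, giving ζ = 11/(2√(9.3K_p)).
Setting ζ = 0.6: √(9.3K_p) = 11/(2·0.6) = 9.167, so K_p = 84.03/9.3 = 9.04.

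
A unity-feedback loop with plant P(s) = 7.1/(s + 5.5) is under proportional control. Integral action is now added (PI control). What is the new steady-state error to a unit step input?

0

Adding integral action puts a pole at s = 0 in the forward path, raising the system type to 1; a type-1 loop has zero steady-state error to a step.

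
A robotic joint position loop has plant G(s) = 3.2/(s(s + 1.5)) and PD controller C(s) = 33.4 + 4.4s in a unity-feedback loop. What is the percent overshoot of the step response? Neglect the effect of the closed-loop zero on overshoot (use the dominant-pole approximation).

2.73%

Forward path: (33.4 + 4.4s)·3.2/(s(s+1.5)). The closed-loop characteristic equation is s² + (1.5 + 3.2·4.4)s + 3.2·33.4 = 0.
That is s² + 15.58s + 106.9 = 0, so ω_n = 10.34 rad/s and ζ = 15.58/(2·10.34) = 0.7535.
%OS = 100·exp(−πζ/√(1−ζ²)) = 2.73%.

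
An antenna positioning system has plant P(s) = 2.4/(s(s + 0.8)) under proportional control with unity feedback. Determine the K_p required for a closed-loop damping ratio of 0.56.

K_p = 0.213

Closed-loop characteristic equation: s² + 0.8s + K_p·2.4 = 0.
So ω_n = √(2.4K_p) and 2ζω_n = 0.8, giving ζ = 0.8/(2√(2.4K_p)).
Setting ζ = 0.56: √(2.4K_p) = 0.8/(2·0.56) = 0.7143, so K_p = 0.5102/2.4 = 0.213.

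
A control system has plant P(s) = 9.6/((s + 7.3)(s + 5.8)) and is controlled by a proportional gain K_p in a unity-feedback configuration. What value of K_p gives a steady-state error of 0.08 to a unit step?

K_p = 50.7

For a type-0 loop with proportional control, e_ss = 1/(1 + K_p·P(0)).
P(0) = 0.2267. Require 1/(1 + K_p·0.2267) = 0.08, so 1 + 0.2267·K_p = 12.5.
K_p = (12.5 − 1)/0.2267 = 50.7.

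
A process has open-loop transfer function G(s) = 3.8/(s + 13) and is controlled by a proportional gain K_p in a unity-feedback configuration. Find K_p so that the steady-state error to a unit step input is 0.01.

The loop is type 0, so e_ss(step) = 1/(1 + K_pos) with K_pos = K_p·G(0).
G(0) = 0.2923. Require 1/(1 + K_p·0.2923) = 0.01, so 1 + 0.2923·K_p = 100.
K_p = (100 − 1)/0.2923 = 339.

K_p = 339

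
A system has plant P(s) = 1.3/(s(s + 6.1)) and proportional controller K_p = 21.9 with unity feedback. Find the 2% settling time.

From 1 + K_pP(s) = 0: s² + 6.1s + 28.47 = 0 ⇒ ω_n = 5.336, ζ = 0.5716.
2% settling time T_s ≈ 4/(ζω_n) = 4/3.05 = 1.31 s.

T_s ≈ 1.31 s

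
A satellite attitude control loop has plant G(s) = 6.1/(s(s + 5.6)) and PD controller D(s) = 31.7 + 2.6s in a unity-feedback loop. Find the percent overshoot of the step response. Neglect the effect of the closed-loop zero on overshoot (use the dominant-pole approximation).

Forward path: (31.7 + 2.6s)·6.1/(s(s+5.6)). The closed-loop characteristic equation is s² + (5.6 + 6.1·2.6)s + 6.1·31.7 = 0.
That is s² + 21.46s + 193.4 = 0, so ω_n = 13.91 rad/s and ζ = 21.46/(2·13.91) = 0.7716.
%OS = 100·exp(−πζ/√(1−ζ²)) = 2.21%.

2.21%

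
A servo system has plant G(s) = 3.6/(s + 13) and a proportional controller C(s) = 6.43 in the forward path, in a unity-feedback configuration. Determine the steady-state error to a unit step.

0.36

The loop is type 0. Static position error constant K_pos = C(0)·G(0) = 6.43·0.2769 = 1.781.
Steady-state error to a unit step: e_ss = 1/(1+K_pos) = 1/2.781 = 0.36.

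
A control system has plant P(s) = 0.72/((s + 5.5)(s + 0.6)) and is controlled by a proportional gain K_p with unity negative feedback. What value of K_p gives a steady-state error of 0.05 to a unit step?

For a type-0 loop with proportional control, e_ss = 1/(1 + K_p·P(0)).
P(0) = 0.2182. Require 1/(1 + K_p·0.2182) = 0.05, so 1 + 0.2182·K_p = 20.
K_p = (20 − 1)/0.2182 = 87.1.

K_p = 87.1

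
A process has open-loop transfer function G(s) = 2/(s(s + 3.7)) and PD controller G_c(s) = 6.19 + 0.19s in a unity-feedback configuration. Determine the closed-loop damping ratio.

ζ = 0.58

Forward path: (6.19 + 0.19s)·2/(s(s+3.7)). The closed-loop characteristic equation is s² + (3.7 + 2·0.19)s + 2·6.19 = 0.
That is s² + 4.08s + 12.38 = 0, so ω_n = 3.519 rad/s and ζ = 4.08/(2·3.519) = 0.5798.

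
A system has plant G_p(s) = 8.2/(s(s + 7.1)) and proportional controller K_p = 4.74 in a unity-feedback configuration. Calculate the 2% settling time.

From 1 + K_pG_p(s) = 0: s² + 7.1s + 38.87 = 0 ⇒ ω_n = 6.234, ζ = 0.5694.
2% settling time T_s ≈ 4/(ζω_n) = 4/3.55 = 1.13 s.

T_s ≈ 1.13 s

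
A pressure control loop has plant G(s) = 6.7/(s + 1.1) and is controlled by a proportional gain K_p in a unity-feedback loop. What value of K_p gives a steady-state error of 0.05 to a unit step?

K_p = 3.12

The loop is type 0, so e_ss(step) = 1/(1 + K_pos) with K_pos = K_p·G(0).
G(0) = 6.091. Require 1/(1 + K_p·6.091) = 0.05, so 1 + 6.091·K_p = 20.
K_p = (20 − 1)/6.091 = 3.12.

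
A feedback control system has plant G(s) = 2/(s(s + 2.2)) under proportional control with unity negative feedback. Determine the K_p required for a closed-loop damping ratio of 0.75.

Closed-loop characteristic equation: s² + 2.2s + K_p·2 = 0.
So ω_n = √(2K_p) and 2ζω_n = 2.2, giving ζ = 2.2/(2√(2K_p)).
Setting ζ = 0.75: √(2K_p) = 2.2/(2·0.75) = 1.467, so K_p = 2.151/2 = 1.08.

K_p = 1.08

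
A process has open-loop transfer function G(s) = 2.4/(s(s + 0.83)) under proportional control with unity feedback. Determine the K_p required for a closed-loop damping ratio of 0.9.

Closed-loop characteristic equation: s² + 0.83s + K_p·2.4 = 0.
So ω_n = √(2.4K_p) and 2ζω_n = 0.83, giving ζ = 0.83/(2√(2.4K_p)).
Setting ζ = 0.9: √(2.4K_p) = 0.83/(2·0.9) = 0.4611, so K_p = 0.2126/2.4 = 0.0886.

K_p = 0.0886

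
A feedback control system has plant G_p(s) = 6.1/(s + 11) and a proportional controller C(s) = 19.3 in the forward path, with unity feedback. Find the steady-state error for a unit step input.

0.0855

The loop is type 0. Static position error constant K_pos = C(0)·G_p(0) = 19.3·0.5545 = 10.7.
Steady-state error to a unit step: e_ss = 1/(1+K_pos) = 1/11.7 = 0.0855.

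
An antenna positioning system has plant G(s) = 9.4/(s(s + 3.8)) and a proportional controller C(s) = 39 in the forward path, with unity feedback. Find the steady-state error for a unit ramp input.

0.0104

The loop has one pole at the origin (type 1). Velocity error constant K_v = lim_{s→0} s·C(s)G(s) = 39·9.4/3.8 = 96.47.
Steady-state error to a unit ramp: e_ss = 1/K_v = 0.0104.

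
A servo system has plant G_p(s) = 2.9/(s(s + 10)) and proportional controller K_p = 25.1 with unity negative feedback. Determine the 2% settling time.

The closed-loop denominator s² + 10s + 72.79 gives ω_n = √72.79 = 8.532 and ζ = 10/(2ω_n) = 0.586.
2% settling time T_s ≈ 4/(ζω_n) = 4/5 = 0.8 s.

T_s ≈ 0.8 s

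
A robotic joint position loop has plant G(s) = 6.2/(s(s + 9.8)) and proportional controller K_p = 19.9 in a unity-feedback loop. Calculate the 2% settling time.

T_s ≈ 0.816 s

Closed-loop characteristic equation: s² + 9.8s + 123.4 = 0, so ω_n = 11.11 rad/s and ζ = 9.8/(2·11.11) = 0.4411.
2% settling time T_s ≈ 4/(ζω_n) = 4/4.9 = 0.816 s.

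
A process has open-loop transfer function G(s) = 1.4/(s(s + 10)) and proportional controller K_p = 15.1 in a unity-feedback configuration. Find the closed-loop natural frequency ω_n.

The closed-loop denominator is s(s+10) + 15.1·1.4 = s² + 10s + 21.14.
Matching s² + 2ζω_n s + ω_n²: ω_n = √21.14 = 4.598 rad/s and 2ζω_n = 10, so ζ = 10/(2·4.598) = 1.09.

ω_n = 4.6 rad/s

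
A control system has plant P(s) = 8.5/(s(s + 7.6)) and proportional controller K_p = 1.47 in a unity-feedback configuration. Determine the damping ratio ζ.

ζ = 1.08

The closed-loop denominator is s(s+7.6) + 1.47·8.5 = s² + 7.6s + 12.49.
Matching s² + 2ζω_n s + ω_n²: ω_n = √12.49 = 3.535 rad/s and 2ζω_n = 7.6, so ζ = 7.6/(2·3.535) = 1.08.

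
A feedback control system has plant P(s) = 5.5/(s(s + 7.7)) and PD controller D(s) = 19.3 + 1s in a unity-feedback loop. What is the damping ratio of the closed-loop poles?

ζ = 0.641

Forward path: (19.3 + 1s)·5.5/(s(s+7.7)). The closed-loop characteristic equation is s² + (7.7 + 5.5·1)s + 5.5·19.3 = 0.
That is s² + 13.2s + 106.2 = 0, so ω_n = 10.3 rad/s and ζ = 13.2/(2·10.3) = 0.6406.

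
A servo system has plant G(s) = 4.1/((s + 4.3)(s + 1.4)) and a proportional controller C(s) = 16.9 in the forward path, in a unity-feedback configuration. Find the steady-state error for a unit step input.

0.0799

The loop is type 0. Static position error constant K_pos = C(0)·G(0) = 16.9·0.6811 = 11.51.
Steady-state error to a unit step: e_ss = 1/(1+K_pos) = 1/12.51 = 0.0799.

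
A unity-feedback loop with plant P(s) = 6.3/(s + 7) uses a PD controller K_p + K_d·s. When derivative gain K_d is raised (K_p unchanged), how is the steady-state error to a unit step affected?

At s = 0 the derivative term contributes nothing: C(0) = K_p regardless of K_d, so K_pos = K_p·P(0) and e_ss are unchanged.

unchanged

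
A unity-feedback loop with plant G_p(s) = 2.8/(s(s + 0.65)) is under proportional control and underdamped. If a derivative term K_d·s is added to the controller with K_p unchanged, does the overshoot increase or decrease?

With PD the characteristic equation becomes s² + (a + K·K_d)s + K·K_p = 0; the damping term grows, ζ rises, overshoot falls.

decrease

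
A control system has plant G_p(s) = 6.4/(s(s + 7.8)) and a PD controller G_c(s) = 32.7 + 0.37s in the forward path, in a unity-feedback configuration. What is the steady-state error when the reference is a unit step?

0

The open loop G_c(s)G_p(s) has a pole at the origin (type 1), so the static position error constant is infinite and e_ss = 1/(1+∞) = 0.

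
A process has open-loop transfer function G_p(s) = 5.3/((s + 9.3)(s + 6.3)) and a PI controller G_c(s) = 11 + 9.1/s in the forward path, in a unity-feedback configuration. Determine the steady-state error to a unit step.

The open loop G_c(s)G_p(s) has a pole at the origin (type 1), so the static position error constant is infinite and e_ss = 1/(1+∞) = 0.

0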